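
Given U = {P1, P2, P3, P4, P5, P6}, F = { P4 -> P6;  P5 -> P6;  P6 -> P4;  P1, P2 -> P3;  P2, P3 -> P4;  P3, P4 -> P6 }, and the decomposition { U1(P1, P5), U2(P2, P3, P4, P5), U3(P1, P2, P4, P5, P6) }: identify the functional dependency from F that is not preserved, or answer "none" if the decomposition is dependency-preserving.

P1, P2 -> P3

Check P1, P2 → P3: no single fragment contains all of {P1, P2, P3}, and the restricted closure of {P1, P2} across the fragments never reaches {P3}.
P4 → P6 is preserved.
P5 → P6 is preserved.
P6 → P4 is preserved.
P2, P3 → P4 is preserved.
P3, P4 → P6 is preserved.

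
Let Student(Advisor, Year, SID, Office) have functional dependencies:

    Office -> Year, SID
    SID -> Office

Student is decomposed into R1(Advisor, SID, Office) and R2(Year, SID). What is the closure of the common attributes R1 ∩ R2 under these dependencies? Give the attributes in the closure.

R1 ∩ R2 = {SID}.
SID → Office applies, adding Office
Office → Year, SID applies, adding Year
Closure: {Year, SID, Office}.

Year, SID, Office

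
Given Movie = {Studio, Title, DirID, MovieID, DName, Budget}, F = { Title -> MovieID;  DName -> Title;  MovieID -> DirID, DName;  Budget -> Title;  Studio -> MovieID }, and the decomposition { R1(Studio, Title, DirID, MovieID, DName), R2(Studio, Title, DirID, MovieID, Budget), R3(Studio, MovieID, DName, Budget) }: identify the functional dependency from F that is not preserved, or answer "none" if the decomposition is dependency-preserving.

Title → MovieID lies within R1.
DName → Title lies within R1.
MovieID → DirID, DName lies within R1.
Budget → Title lies within R2.
Studio → MovieID lies within R1.
Every dependency is enforceable on the fragments, so the decomposition is dependency-preserving.

none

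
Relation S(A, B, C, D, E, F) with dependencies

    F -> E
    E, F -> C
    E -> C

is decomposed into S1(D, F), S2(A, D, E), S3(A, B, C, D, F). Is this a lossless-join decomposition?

No

Chase test. Columns are A, B, C, D, E, F; row i has aⱼ where attribute j ∈ Si, else bᵢⱼ.
Initial tableau (one row per fragment):
  row 1: b11 b12 b13 a4 b15 a6
  row 2: a1 b22 b23 a4 a5 b26
  row 3: a1 a2 a3 a4 b35 a6
Rows 1 and 3 agree on F; apply F→E and equate their E entries.
Rows 1 and 3 agree on E, F; apply E, F→C and equate their C entries.
No row becomes fully distinguished — the join is lossy.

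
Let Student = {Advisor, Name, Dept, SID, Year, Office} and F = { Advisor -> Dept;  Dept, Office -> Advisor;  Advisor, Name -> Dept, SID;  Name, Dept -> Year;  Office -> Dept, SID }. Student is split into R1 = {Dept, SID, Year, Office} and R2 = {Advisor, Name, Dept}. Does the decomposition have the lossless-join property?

Common attributes: R1 ∩ R2 = {Dept}.
No dependency enlarges {Dept}, so (Dept)⁺ = {Dept}.
The closure contains neither all of R1 = {Dept, SID, Year, Office} nor all of R2 = {Advisor, Name, Dept}, so the common attributes are not a superkey of either fragment. The join is lossy.

No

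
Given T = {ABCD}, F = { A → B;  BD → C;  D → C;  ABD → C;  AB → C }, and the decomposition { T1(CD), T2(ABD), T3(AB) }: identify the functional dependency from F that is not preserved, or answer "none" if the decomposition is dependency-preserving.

Check AB → C: no single fragment contains all of {ABC}, and the restricted closure of {AB} across the fragments never reaches {C}.
A → B is preserved.
BD → C is preserved.
D → C is preserved.
ABD → C is preserved.

AB → C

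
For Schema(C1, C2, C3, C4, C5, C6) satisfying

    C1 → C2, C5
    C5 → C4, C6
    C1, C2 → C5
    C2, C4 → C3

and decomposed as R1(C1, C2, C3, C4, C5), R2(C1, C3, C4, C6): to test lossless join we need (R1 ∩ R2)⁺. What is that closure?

R1 ∩ R2 = {C1, C3, C4}.
C1 → C2, C5 applies, adding C2, C5
C5 → C4, C6 applies, adding C6
Closure: {C1, C2, C3, C4, C5, C6}.

C1, C2, C3, C4, C5, C6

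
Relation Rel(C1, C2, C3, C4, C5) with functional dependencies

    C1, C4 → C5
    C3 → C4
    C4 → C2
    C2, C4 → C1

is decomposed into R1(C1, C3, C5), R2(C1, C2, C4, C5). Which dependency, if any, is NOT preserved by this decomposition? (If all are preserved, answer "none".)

Check C3 → C4: no single fragment contains all of {C3, C4}, and the restricted closure of {C3} across the fragments never reaches {C4}.
C1, C4 → C5 is preserved.
C4 → C2 is preserved.
C2, C4 → C1 is preserved.

C3 → C4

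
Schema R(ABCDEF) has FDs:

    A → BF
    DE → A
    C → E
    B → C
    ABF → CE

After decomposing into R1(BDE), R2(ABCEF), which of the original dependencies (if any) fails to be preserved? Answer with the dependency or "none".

DE → A

Check DE → A: no single fragment contains all of {ADE}, and the restricted closure of {DE} across the fragments never reaches {A}.
A → BF is preserved.
C → E is preserved.
B → C is preserved.
ABF → CE is preserved.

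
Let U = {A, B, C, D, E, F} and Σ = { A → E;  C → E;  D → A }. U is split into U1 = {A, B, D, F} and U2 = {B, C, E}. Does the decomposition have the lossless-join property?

No

Common attributes: U1 ∩ U2 = {B}.
No dependency enlarges {B}, so (B)⁺ = {B}.
The closure contains neither all of U1 = {A, B, D, F} nor all of U2 = {B, C, E}, so the common attributes are not a superkey of either fragment. The join is lossy.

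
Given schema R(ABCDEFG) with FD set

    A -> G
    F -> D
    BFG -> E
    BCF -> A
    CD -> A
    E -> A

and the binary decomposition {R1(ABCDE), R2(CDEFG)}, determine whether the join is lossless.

No

Common attributes: R1 ∩ R2 = {CDE}.
Closure of {CDE}: CD → A applies, adding A; A → G applies, adding G. So (CDE)⁺ = {ACDEG}.
The closure contains neither all of R1 = {ABCDE} nor all of R2 = {CDEFG}, so the common attributes are not a superkey of either fragment. The join is lossy.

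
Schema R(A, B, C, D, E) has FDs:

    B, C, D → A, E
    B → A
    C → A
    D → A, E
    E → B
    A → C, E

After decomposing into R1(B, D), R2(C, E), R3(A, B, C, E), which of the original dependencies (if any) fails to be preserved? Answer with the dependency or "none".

B, C, D → A, E: restricted closure across fragments reaches A, E.
B → A lies within R3.
C → A lies within R3.
D → A, E: restricted closure across fragments reaches A, E.
E → B lies within R3.
A → C, E lies within R3.
Every dependency is enforceable on the fragments, so the decomposition is dependency-preserving.

none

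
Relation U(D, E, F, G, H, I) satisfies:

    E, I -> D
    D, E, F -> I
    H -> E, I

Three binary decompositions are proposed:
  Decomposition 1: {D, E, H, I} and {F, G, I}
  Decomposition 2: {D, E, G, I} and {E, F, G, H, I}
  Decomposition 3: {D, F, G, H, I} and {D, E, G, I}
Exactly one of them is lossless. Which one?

Decomposition 1: common = {I}, closure = {I} → lossy.
Decomposition 2: common = {E, G, I}, closure = {D, E, G, I} → lossless.
Decomposition 3: common = {D, G, I}, closure = {D, G, I} → lossy.

Decomposition 2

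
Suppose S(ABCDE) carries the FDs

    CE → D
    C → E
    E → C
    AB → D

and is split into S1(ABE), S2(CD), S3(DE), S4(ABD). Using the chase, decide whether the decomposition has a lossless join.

No

Chase test. Columns are ABCDE; row i has aⱼ where attribute j ∈ Si, else bᵢⱼ.
Initial tableau (one row per fragment):
  row 1: a1 a2 b13 b14 a5
  row 2: b21 b22 a3 a4 b25
  row 3: b31 b32 b33 a4 a5
  row 4: a1 a2 b43 a4 b45
Rows 1 and 3 agree on E; apply E→C and equate their C entries.
Rows 1 and 4 agree on AB; apply AB→D and equate their D entries.
No row becomes fully distinguished — the join is lossy.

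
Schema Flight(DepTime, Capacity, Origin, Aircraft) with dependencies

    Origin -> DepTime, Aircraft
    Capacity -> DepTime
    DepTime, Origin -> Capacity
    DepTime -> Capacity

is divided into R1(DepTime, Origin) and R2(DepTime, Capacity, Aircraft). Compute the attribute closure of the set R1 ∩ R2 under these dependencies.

R1 ∩ R2 = {DepTime}.
DepTime → Capacity applies, adding Capacity
Closure: {DepTime, Capacity}.

DepTime, Capacity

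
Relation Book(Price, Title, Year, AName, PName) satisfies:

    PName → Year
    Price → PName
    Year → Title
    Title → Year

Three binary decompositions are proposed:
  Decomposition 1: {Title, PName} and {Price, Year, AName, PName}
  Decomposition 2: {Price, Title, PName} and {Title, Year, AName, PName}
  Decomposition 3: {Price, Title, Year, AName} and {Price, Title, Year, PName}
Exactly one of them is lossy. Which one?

Decomposition 1: common = {PName}, closure = {Title, Year, PName} → lossless.
Decomposition 2: common = {Title, PName}, closure = {Title, Year, PName} → lossy.
Decomposition 3: common = {Price, Title, Year}, closure = {Price, Title, Year, PName} → lossless.

Decomposition 2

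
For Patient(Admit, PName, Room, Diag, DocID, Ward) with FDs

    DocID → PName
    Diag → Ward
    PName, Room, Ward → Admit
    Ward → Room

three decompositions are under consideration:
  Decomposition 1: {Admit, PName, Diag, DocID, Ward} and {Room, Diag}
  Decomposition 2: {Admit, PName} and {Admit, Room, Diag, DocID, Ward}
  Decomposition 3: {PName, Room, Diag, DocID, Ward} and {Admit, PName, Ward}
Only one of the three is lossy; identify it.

Decomposition 1: common = {Diag}, closure = {Room, Diag, Ward} → lossless.
Decomposition 2: common = {Admit}, closure = {Admit} → lossy.
Decomposition 3: common = {PName, Ward}, closure = {Admit, PName, Room, Ward} → lossless.

Decomposition 2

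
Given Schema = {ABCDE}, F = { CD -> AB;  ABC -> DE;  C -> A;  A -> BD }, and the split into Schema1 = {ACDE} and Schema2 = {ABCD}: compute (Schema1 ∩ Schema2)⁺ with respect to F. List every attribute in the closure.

Schema1 ∩ Schema2 = {ACD}.
CD → AB applies, adding B
ABC → DE applies, adding E
Closure: {ABCDE}.

ABCDE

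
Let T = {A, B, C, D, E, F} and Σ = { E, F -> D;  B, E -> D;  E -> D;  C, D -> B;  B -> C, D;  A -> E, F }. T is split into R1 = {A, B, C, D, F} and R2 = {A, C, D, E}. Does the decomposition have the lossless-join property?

Yes

Common attributes: R1 ∩ R2 = {A, C, D}.
Closure of {A, C, D}: C, D → B applies, adding B; A → E, F applies, adding E, F. So (A, C, D)⁺ = {A, B, C, D, E, F}.
This closure contains every attribute of R1, so R1 ∩ R2 → R1. The join is lossless.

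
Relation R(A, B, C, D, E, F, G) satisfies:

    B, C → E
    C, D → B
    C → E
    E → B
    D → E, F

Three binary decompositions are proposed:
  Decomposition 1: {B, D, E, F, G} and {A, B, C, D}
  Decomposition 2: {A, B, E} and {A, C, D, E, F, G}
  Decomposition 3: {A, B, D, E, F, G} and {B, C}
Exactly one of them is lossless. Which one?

Decomposition 1: common = {B, D}, closure = {B, D, E, F} → lossy.
Decomposition 2: common = {A, E}, closure = {A, B, E} → lossless.
Decomposition 3: common = {B}, closure = {B} → lossy.

Decomposition 2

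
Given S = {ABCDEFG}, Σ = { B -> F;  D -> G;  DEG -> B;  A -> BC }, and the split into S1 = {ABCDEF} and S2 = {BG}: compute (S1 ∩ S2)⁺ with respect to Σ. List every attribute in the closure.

S1 ∩ S2 = {B}.
B → F applies, adding F
Closure: {BF}.

BF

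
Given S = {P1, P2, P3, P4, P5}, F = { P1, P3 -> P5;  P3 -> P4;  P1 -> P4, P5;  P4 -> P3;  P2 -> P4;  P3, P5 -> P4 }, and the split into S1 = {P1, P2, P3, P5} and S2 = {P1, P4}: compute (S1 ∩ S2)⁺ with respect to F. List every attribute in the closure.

P1, P3, P4, P5

S1 ∩ S2 = {P1}.
P1 → P4, P5 applies, adding P4, P5
P4 → P3 applies, adding P3
Closure: {P1, P3, P4, P5}.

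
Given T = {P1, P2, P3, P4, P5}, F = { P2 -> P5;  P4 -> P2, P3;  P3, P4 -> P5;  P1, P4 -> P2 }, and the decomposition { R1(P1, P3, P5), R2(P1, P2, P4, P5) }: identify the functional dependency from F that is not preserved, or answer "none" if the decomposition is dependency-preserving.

Check P4 → P2, P3: no single fragment contains all of {P2, P3, P4}, and the restricted closure of {P4} across the fragments never reaches {P2, P3}.
P2 → P5 is preserved.
P3, P4 → P5 is preserved.
P1, P4 → P2 is preserved.

P4 -> P2, P3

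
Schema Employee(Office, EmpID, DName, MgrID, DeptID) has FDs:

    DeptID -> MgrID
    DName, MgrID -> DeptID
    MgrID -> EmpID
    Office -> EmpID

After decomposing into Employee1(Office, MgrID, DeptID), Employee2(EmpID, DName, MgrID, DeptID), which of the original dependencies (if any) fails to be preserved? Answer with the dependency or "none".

Office -> EmpID

Check Office → EmpID: no single fragment contains all of {Office, EmpID}, and the restricted closure of {Office} across the fragments never reaches {EmpID}.
DeptID → MgrID is preserved.
DName, MgrID → DeptID is preserved.
MgrID → EmpID is preserved.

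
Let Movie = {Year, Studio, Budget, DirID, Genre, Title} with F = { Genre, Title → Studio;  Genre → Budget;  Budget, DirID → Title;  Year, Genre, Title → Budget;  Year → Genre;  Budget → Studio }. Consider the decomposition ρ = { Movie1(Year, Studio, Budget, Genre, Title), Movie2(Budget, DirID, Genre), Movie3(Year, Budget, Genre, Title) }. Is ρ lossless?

No

Chase test. Columns are Year, Studio, Budget, DirID, Genre, Title; row i has aⱼ where attribute j ∈ Moviei, else bᵢⱼ.
Initial tableau (one row per fragment):
  row 1: a1 a2 a3 b14 a5 a6
  row 2: b21 b22 a3 a4 a5 b26
  row 3: a1 b32 a3 b34 a5 a6
Rows 1 and 3 agree on Genre, Title; apply Genre, Title→Studio and equate their Studio entries.
Rows 1 and 2 agree on Budget; apply Budget→Studio and equate their Studio entries.
No row becomes fully distinguished — the join is lossy.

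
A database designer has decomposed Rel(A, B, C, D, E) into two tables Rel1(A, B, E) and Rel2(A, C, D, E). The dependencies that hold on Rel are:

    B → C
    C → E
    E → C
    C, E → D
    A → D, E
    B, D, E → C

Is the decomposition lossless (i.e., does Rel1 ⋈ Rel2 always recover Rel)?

Yes

Common attributes: Rel1 ∩ Rel2 = {A, E}.
Closure of {A, E}: E → C applies, adding C; C, E → D applies, adding D. So (A, E)⁺ = {A, C, D, E}.
This closure contains every attribute of Rel2, so Rel1 ∩ Rel2 → Rel2. The join is lossless.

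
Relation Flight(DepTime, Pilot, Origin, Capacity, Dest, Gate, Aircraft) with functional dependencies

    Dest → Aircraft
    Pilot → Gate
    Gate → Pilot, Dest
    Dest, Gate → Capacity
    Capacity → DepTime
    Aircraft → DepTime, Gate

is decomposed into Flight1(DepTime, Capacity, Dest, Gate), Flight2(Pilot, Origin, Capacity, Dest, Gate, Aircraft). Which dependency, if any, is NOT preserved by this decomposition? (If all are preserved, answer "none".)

Dest → Aircraft lies within Flight2.
Pilot → Gate lies within Flight2.
Gate → Pilot, Dest lies within Flight2.
Dest, Gate → Capacity lies within Flight1.
Capacity → DepTime lies within Flight1.
Aircraft → DepTime, Gate: restricted closure across fragments reaches DepTime, Gate.
Every dependency is enforceable on the fragments, so the decomposition is dependency-preserving.

none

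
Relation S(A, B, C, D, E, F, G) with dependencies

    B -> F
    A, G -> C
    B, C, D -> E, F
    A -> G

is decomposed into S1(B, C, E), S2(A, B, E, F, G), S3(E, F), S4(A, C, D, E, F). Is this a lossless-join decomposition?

Chase test. Columns are A, B, C, D, E, F, G; row i has aⱼ where attribute j ∈ Si, else bᵢⱼ.
Initial tableau (one row per fragment):
  row 1: b11 a2 a3 b14 a5 b16 b17
  row 2: a1 a2 b23 b24 a5 a6 a7
  row 3: b31 b32 b33 b34 a5 a6 b37
  row 4: a1 b42 a3 a4 a5 a6 b47
Rows 1 and 2 agree on B; apply B→F and equate their F entries.
Rows 2 and 4 agree on A; apply A→G and equate their G entries.
Rows 2 and 4 agree on A, G; apply A, G→C and equate their C entries.
No row becomes fully distinguished — the join is lossy.

No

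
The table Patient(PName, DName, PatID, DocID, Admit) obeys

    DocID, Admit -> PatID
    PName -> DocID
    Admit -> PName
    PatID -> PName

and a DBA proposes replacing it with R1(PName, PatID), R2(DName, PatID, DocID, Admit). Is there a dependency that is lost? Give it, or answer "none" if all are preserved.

PName -> DocID

Check PName → DocID: no single fragment contains all of {PName, DocID}, and the restricted closure of {PName} across the fragments never reaches {DocID}.
DocID, Admit → PatID is preserved.
Admit → PName is preserved.
PatID → PName is preserved.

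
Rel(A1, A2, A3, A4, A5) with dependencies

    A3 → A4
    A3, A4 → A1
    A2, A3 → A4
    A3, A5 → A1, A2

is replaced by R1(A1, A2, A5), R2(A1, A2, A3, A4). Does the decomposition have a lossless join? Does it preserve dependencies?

lossy and not dependency-preserving

Lossless test: (A1, A2)⁺ = {A1, A2}, which is a superkey of neither fragment — lossy.
Dependency preservation: the restricted closure of {A3, A5} across the fragments never reaches {A1, A2}, so A3, A5 → A1, A2 cannot be enforced without a join — not preserved.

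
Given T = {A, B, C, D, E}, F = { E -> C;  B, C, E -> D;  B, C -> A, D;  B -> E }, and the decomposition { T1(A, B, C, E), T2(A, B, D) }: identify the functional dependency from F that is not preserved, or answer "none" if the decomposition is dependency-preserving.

none

E → C lies within T1.
B, C, E → D: restricted closure across fragments reaches D.
B, C → A, D: restricted closure across fragments reaches A, D.
B → E lies within T1.
Every dependency is enforceable on the fragments, so the decomposition is dependency-preserving.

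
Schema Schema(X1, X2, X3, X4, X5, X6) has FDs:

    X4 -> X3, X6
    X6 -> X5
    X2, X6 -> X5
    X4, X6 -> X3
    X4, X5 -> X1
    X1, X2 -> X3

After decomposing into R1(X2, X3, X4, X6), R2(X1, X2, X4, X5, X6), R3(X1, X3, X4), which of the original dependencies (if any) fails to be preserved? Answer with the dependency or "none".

X1, X2 -> X3

Check X1, X2 → X3: no single fragment contains all of {X1, X2, X3}, and the restricted closure of {X1, X2} across the fragments never reaches {X3}.
X4 → X3, X6 is preserved.
X6 → X5 is preserved.
X2, X6 → X5 is preserved.
X4, X6 → X3 is preserved.
X4, X5 → X1 is preserved.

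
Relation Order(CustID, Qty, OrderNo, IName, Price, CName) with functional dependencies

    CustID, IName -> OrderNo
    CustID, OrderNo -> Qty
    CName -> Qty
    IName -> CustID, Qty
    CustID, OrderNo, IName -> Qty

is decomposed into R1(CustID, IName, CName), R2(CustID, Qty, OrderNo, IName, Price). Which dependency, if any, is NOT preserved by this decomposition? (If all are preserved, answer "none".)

CName -> Qty

Check CName → Qty: no single fragment contains all of {Qty, CName}, and the restricted closure of {CName} across the fragments never reaches {Qty}.
CustID, IName → OrderNo is preserved.
CustID, OrderNo → Qty is preserved.
IName → CustID, Qty is preserved.
CustID, OrderNo, IName → Qty is preserved.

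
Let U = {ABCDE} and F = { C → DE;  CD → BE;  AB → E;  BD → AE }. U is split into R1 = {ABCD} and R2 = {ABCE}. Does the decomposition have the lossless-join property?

Common attributes: R1 ∩ R2 = {ABC}.
Closure of {ABC}: C → DE applies, adding DE. So (ABC)⁺ = {ABCDE}.
This closure contains every attribute of R1, so R1 ∩ R2 → R1. The join is lossless.

Yes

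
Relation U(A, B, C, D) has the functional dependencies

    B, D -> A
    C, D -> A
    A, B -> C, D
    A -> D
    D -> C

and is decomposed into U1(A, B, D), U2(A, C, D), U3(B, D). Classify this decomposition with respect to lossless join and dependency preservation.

lossless and dependency-preserving

Lossless test (chase): Rows 1 and 3 agree on B, D; apply B, D→A and equate their A entries. Rows 1 and 3 agree on A, B; apply A, B→C, D and equate their C, D entries. Rows 1 and 2 agree on D; apply D→C and equate their C entries. Row 1 is now all distinguished symbols — the join is lossless.
Dependency preservation: A, B → C, D is not contained in any single fragment, but the restricted closure of its left-hand side across the fragments still reaches the right-hand side; the remaining FDs each lie inside some fragment. All dependencies are preserved.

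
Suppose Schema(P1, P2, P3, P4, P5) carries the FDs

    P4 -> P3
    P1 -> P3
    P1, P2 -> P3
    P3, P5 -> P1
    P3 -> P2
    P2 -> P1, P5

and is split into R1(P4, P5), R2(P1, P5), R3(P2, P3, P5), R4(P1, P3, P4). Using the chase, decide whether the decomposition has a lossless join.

Yes

Chase test. Columns are P1, P2, P3, P4, P5; row i has aⱼ where attribute j ∈ Ri, else bᵢⱼ.
Initial tableau (one row per fragment):
  row 1: b11 b12 b13 a4 a5
  row 2: a1 b22 b23 b24 a5
  row 3: b31 a2 a3 b34 a5
  row 4: a1 b42 a3 a4 b45
Rows 1 and 4 agree on P4; apply P4→P3 and equate their P3 entries.
Rows 2 and 4 agree on P1; apply P1→P3 and equate their P3 entries.
Rows 1 and 2 agree on P3, P5; apply P3, P5→P1 and equate their P1 entries.
Rows 1 and 3 agree on P3, P5; apply P3, P5→P1 and equate their P1 entries.
Rows 1 and 2 agree on P3; apply P3→P2 and equate their P2 entries.
Rows 1 and 3 agree on P3; apply P3→P2 and equate their P2 entries.
Rows 1 and 4 agree on P3; apply P3→P2 and equate their P2 entries.
Rows 1 and 4 agree on P2; apply P2→P1, P5 and equate their P1, P5 entries.
Row 1 is now all distinguished symbols — the join is lossless.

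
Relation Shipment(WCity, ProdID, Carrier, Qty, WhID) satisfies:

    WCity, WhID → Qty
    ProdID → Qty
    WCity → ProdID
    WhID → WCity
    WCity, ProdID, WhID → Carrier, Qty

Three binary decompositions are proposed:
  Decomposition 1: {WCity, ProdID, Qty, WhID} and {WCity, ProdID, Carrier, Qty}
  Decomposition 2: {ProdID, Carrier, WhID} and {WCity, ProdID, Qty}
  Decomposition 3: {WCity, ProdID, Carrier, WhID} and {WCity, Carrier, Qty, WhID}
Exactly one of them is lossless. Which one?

Decomposition 3

Decomposition 1: common = {WCity, ProdID, Qty}, closure = {WCity, ProdID, Qty} → lossy.
Decomposition 2: common = {ProdID}, closure = {ProdID, Qty} → lossy.
Decomposition 3: common = {WCity, Carrier, WhID}, closure = {WCity, ProdID, Carrier, Qty, WhID} → lossless.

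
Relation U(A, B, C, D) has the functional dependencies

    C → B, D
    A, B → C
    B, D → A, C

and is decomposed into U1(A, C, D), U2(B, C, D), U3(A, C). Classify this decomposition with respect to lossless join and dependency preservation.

Lossless test (chase): Rows 1 and 2 agree on C; apply C→B, D and equate their B, D entries. Rows 1 and 3 agree on C; apply C→B, D and equate their B, D entries. Rows 1 and 2 agree on B, D; apply B, D→A, C and equate their A, C entries. Row 1 is now all distinguished symbols — the join is lossless.
Dependency preservation: the restricted closure of {A, B} across the fragments never reaches {C}, so A, B → C cannot be enforced without a join — not preserved.

lossless but not dependency-preserving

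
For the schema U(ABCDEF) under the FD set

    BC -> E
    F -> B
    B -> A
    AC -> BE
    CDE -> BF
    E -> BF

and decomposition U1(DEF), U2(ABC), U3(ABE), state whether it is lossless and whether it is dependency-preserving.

lossy and not dependency-preserving

Lossless test (chase): Rows 1 and 3 agree on E; apply E→BF and equate their BF entries. Rows 1 and 2 agree on B; apply B→A and equate their A entries. No row becomes fully distinguished — the join is lossy.
Dependency preservation: the restricted closure of {BC} across the fragments never reaches {E}, so BC → E cannot be enforced without a join — not preserved.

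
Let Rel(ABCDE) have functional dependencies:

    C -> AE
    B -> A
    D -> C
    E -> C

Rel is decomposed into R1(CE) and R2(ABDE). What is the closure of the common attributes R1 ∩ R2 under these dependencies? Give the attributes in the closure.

ACE

R1 ∩ R2 = {E}.
E → C applies, adding C
C → AE applies, adding A
Closure: {ACE}.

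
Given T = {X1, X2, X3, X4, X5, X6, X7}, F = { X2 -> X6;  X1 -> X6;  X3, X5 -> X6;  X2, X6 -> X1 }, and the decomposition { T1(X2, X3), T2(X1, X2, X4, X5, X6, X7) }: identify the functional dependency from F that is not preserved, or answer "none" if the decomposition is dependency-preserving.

X3, X5 -> X6

Check X3, X5 → X6: no single fragment contains all of {X3, X5, X6}, and the restricted closure of {X3, X5} across the fragments never reaches {X6}.
X2 → X6 is preserved.
X1 → X6 is preserved.
X2, X6 → X1 is preserved.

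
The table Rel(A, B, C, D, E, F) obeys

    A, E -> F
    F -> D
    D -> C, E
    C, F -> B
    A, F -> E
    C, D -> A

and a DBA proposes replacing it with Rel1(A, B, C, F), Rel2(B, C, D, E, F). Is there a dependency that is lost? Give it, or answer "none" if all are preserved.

A, E -> F

Check A, E → F: no single fragment contains all of {A, E, F}, and the restricted closure of {A, E} across the fragments never reaches {F}.
F → D is preserved.
D → C, E is preserved.
C, F → B is preserved.
A, F → E is preserved.
C, D → A is preserved.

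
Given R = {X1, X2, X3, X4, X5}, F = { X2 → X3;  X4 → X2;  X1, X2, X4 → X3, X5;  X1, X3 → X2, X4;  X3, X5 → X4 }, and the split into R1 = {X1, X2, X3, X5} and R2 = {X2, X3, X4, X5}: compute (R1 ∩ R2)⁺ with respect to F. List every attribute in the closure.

R1 ∩ R2 = {X2, X3, X5}.
X3, X5 → X4 applies, adding X4
Closure: {X2, X3, X4, X5}.

X2, X3, X4, X5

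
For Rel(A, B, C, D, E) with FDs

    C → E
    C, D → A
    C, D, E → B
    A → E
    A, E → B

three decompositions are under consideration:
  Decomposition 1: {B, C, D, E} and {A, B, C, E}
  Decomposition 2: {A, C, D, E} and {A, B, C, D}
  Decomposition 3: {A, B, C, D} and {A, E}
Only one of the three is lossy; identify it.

Decomposition 1: common = {B, C, E}, closure = {B, C, E} → lossy.
Decomposition 2: common = {A, C, D}, closure = {A, B, C, D, E} → lossless.
Decomposition 3: common = {A}, closure = {A, B, E} → lossless.

Decomposition 1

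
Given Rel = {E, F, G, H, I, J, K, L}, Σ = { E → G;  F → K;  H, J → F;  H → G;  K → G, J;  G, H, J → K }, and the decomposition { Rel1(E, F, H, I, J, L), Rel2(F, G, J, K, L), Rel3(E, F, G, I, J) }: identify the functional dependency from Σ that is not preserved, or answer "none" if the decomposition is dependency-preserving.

Check H → G: no single fragment contains all of {G, H}, and the restricted closure of {H} across the fragments never reaches {G}.
E → G is preserved.
F → K is preserved.
H, J → F is preserved.
K → G, J is preserved.
G, H, J → K is preserved.

H → G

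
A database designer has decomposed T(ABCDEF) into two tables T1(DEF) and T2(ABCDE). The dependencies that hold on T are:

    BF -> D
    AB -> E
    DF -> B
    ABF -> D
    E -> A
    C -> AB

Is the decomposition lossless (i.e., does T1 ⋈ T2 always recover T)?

No

Common attributes: T1 ∩ T2 = {DE}.
Closure of {DE}: E → A applies, adding A. So (DE)⁺ = {ADE}.
The closure contains neither all of T1 = {DEF} nor all of T2 = {ABCDE}, so the common attributes are not a superkey of either fragment. The join is lossy.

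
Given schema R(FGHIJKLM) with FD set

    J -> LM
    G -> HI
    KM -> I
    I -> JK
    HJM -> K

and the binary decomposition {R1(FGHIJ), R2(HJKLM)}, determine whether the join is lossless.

Common attributes: R1 ∩ R2 = {HJ}.
Closure of {HJ}: J → LM applies, adding LM; HJM → K applies, adding K; KM → I applies, adding I. So (HJ)⁺ = {HIJKLM}.
This closure contains every attribute of R2, so R1 ∩ R2 → R2. The join is lossless.

Yes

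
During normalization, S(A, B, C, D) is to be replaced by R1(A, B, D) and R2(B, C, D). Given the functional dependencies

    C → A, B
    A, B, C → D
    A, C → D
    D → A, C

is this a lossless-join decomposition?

Yes

Common attributes: R1 ∩ R2 = {B, D}.
Closure of {B, D}: D → A, C applies, adding A, C. So (B, D)⁺ = {A, B, C, D}.
This closure contains every attribute of R1, so R1 ∩ R2 → R1. The join is lossless.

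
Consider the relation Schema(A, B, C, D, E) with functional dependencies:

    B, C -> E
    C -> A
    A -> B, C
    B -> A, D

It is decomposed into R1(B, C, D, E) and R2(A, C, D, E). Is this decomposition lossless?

Yes

Common attributes: R1 ∩ R2 = {C, D, E}.
Closure of {C, D, E}: C → A applies, adding A; A → B, C applies, adding B. So (C, D, E)⁺ = {A, B, C, D, E}.
This closure contains every attribute of R1, so R1 ∩ R2 → R1. The join is lossless.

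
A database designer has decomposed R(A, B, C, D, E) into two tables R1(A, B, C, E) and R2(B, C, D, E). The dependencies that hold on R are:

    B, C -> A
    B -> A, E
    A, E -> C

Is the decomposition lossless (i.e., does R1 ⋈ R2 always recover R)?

Yes

Common attributes: R1 ∩ R2 = {B, C, E}.
Closure of {B, C, E}: B, C → A applies, adding A. So (B, C, E)⁺ = {A, B, C, E}.
This closure contains every attribute of R1, so R1 ∩ R2 → R1. The join is lossless.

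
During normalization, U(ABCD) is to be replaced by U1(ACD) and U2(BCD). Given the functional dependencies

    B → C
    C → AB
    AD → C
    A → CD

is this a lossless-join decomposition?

Common attributes: U1 ∩ U2 = {CD}.
Closure of {CD}: C → AB applies, adding AB. So (CD)⁺ = {ABCD}.
This closure contains every attribute of U1, so U1 ∩ U2 → U1. The join is lossless.

Yes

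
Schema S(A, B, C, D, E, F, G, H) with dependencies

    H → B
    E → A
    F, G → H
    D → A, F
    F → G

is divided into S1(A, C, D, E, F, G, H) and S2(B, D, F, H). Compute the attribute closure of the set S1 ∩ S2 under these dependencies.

S1 ∩ S2 = {D, F, H}.
H → B applies, adding B
D → A, F applies, adding A
F → G applies, adding G
Closure: {A, B, D, F, G, H}.

A, B, D, F, G, H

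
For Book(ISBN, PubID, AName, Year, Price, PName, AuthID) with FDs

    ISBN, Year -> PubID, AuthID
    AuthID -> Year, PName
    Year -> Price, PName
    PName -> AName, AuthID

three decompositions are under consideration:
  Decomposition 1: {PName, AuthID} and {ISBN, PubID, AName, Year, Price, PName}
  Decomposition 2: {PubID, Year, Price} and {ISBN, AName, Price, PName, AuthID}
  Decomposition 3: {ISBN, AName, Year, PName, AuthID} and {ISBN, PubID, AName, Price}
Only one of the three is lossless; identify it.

Decomposition 1: common = {PName}, closure = {AName, Year, Price, PName, AuthID} → lossless.
Decomposition 2: common = {Price}, closure = {Price} → lossy.
Decomposition 3: common = {ISBN, AName}, closure = {ISBN, AName} → lossy.

Decomposition 1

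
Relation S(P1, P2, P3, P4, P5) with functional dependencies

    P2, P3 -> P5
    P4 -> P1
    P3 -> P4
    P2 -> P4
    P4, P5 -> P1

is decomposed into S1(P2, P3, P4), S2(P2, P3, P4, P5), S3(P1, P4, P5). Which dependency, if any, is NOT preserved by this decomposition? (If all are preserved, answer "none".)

none

P2, P3 → P5 lies within S2.
P4 → P1 lies within S3.
P3 → P4 lies within S1.
P2 → P4 lies within S1.
P4, P5 → P1 lies within S3.
Every dependency is enforceable on the fragments, so the decomposition is dependency-preserving.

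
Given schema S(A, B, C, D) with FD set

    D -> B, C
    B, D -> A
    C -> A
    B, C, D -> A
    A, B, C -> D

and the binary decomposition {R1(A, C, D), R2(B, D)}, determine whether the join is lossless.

Yes

Common attributes: R1 ∩ R2 = {D}.
Closure of {D}: D → B, C applies, adding B, C; B, D → A applies, adding A. So (D)⁺ = {A, B, C, D}.
This closure contains every attribute of R1, so R1 ∩ R2 → R1. The join is lossless.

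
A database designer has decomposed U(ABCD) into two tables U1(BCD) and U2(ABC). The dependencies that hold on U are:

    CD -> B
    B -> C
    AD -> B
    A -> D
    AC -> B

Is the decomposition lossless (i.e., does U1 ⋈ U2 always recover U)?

No

Common attributes: U1 ∩ U2 = {BC}.
No dependency enlarges {BC}, so (BC)⁺ = {BC}.
The closure contains neither all of U1 = {BCD} nor all of U2 = {ABC}, so the common attributes are not a superkey of either fragment. The join is lossy.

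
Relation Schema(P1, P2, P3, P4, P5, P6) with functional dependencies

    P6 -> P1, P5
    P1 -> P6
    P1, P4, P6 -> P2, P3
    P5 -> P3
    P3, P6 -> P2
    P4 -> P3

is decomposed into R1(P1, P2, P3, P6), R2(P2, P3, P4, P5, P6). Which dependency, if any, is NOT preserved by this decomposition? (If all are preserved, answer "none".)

P6 → P1, P5: restricted closure across fragments reaches P1, P5.
P1 → P6 lies within R1.
P1, P4, P6 → P2, P3: restricted closure across fragments reaches P2, P3.
P5 → P3 lies within R2.
P3, P6 → P2 lies within R1.
P4 → P3 lies within R2.
Every dependency is enforceable on the fragments, so the decomposition is dependency-preserving.

none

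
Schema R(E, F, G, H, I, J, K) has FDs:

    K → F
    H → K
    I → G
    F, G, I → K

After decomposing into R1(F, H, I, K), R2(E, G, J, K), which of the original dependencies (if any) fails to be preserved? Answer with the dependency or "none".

I → G

Check I → G: no single fragment contains all of {G, I}, and the restricted closure of {I} across the fragments never reaches {G}.
K → F is preserved.
H → K is preserved.
F, G, I → K is preserved.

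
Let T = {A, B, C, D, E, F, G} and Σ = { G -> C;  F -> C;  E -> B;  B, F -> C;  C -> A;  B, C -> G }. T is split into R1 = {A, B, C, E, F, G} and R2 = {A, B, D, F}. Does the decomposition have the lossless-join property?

Common attributes: R1 ∩ R2 = {A, B, F}.
Closure of {A, B, F}: F → C applies, adding C; B, C → G applies, adding G. So (A, B, F)⁺ = {A, B, C, F, G}.
The closure contains neither all of R1 = {A, B, C, E, F, G} nor all of R2 = {A, B, D, F}, so the common attributes are not a superkey of either fragment. The join is lossy.

No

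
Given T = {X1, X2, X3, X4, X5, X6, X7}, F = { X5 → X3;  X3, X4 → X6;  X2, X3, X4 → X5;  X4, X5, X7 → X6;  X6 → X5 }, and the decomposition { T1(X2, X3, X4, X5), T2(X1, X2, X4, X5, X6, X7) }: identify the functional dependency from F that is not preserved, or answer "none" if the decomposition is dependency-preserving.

none

X5 → X3 lies within T1.
X3, X4 → X6: restricted closure across fragments reaches X6.
X2, X3, X4 → X5 lies within T1.
X4, X5, X7 → X6 lies within T2.
X6 → X5 lies within T2.
Every dependency is enforceable on the fragments, so the decomposition is dependency-preserving.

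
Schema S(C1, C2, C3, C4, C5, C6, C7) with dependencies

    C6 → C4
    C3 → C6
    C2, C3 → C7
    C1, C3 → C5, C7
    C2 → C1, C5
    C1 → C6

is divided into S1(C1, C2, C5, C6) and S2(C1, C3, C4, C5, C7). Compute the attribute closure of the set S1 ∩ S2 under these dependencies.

C1, C4, C5, C6

S1 ∩ S2 = {C1, C5}.
C1 → C6 applies, adding C6
C6 → C4 applies, adding C4
Closure: {C1, C4, C5, C6}.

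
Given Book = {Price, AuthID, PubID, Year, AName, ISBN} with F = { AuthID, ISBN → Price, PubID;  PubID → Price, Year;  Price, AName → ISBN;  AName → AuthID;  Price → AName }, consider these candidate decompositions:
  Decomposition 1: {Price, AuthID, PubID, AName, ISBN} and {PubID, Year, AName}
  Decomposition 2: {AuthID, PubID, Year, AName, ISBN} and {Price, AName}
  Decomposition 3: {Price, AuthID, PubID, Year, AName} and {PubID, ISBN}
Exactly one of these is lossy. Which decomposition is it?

Decomposition 1: common = {PubID, AName}, closure = {Price, AuthID, PubID, Year, AName, ISBN} → lossless.
Decomposition 2: common = {AName}, closure = {AuthID, AName} → lossy.
Decomposition 3: common = {PubID}, closure = {Price, AuthID, PubID, Year, AName, ISBN} → lossless.

Decomposition 2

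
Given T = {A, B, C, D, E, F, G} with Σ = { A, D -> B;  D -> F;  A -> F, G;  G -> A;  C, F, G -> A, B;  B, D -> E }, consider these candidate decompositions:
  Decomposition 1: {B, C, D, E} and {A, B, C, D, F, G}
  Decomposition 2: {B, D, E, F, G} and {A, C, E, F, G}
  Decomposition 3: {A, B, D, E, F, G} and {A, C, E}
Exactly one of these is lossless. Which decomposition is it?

Decomposition 1: common = {B, C, D}, closure = {B, C, D, E, F} → lossless.
Decomposition 2: common = {E, F, G}, closure = {A, E, F, G} → lossy.
Decomposition 3: common = {A, E}, closure = {A, E, F, G} → lossy.

Decomposition 1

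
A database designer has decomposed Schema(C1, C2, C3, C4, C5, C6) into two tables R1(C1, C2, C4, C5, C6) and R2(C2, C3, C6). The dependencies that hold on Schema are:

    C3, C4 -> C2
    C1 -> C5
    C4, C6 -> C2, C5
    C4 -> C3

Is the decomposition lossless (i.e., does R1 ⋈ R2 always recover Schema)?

No

Common attributes: R1 ∩ R2 = {C2, C6}.
No dependency enlarges {C2, C6}, so (C2, C6)⁺ = {C2, C6}.
The closure contains neither all of R1 = {C1, C2, C4, C5, C6} nor all of R2 = {C2, C3, C6}, so the common attributes are not a superkey of either fragment. The join is lossy.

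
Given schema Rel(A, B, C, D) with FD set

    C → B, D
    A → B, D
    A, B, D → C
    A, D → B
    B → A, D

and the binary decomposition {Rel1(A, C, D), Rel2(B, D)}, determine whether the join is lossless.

Common attributes: Rel1 ∩ Rel2 = {D}.
No dependency enlarges {D}, so (D)⁺ = {D}.
The closure contains neither all of Rel1 = {A, C, D} nor all of Rel2 = {B, D}, so the common attributes are not a superkey of either fragment. The join is lossy.

No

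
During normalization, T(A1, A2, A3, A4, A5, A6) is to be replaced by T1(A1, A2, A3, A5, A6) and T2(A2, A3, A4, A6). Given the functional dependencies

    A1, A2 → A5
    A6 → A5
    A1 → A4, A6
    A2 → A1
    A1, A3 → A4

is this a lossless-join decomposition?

Common attributes: T1 ∩ T2 = {A2, A3, A6}.
Closure of {A2, A3, A6}: A6 → A5 applies, adding A5; A2 → A1 applies, adding A1; A1, A3 → A4 applies, adding A4. So (A2, A3, A6)⁺ = {A1, A2, A3, A4, A5, A6}.
This closure contains every attribute of T1, so T1 ∩ T2 → T1. The join is lossless.

Yes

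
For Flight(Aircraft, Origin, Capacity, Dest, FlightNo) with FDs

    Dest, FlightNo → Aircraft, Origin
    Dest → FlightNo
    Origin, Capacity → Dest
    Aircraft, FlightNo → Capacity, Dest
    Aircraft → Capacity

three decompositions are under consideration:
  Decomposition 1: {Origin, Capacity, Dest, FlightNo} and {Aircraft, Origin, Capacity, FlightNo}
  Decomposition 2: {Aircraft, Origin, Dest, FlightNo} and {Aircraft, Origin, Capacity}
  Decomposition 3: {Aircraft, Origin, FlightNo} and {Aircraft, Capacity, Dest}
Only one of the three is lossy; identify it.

Decomposition 1: common = {Origin, Capacity, FlightNo}, closure = {Aircraft, Origin, Capacity, Dest, FlightNo} → lossless.
Decomposition 2: common = {Aircraft, Origin}, closure = {Aircraft, Origin, Capacity, Dest, FlightNo} → lossless.
Decomposition 3: common = {Aircraft}, closure = {Aircraft, Capacity} → lossy.

Decomposition 3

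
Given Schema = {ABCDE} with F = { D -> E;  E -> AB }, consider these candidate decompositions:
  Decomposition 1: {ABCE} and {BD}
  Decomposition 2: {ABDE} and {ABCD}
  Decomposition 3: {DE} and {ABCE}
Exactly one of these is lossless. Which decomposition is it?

Decomposition 1: common = {B}, closure = {B} → lossy.
Decomposition 2: common = {ABD}, closure = {ABDE} → lossless.
Decomposition 3: common = {E}, closure = {ABE} → lossy.

Decomposition 2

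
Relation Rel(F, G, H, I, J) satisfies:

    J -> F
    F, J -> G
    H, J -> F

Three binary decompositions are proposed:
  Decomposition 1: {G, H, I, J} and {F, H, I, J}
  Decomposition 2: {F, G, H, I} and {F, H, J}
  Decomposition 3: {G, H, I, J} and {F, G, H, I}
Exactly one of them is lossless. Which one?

Decomposition 1: common = {H, I, J}, closure = {F, G, H, I, J} → lossless.
Decomposition 2: common = {F, H}, closure = {F, H} → lossy.
Decomposition 3: common = {G, H, I}, closure = {G, H, I} → lossy.

Decomposition 1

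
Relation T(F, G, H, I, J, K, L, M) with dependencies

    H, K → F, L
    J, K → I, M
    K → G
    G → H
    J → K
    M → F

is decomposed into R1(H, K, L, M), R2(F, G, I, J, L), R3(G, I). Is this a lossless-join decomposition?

No

Chase test. Columns are F, G, H, I, J, K, L, M; row i has aⱼ where attribute j ∈ Ri, else bᵢⱼ.
Initial tableau (one row per fragment):
  row 1: b11 b12 a3 b14 b15 a6 a7 a8
  row 2: a1 a2 b23 a4 a5 b26 a7 b28
  row 3: b31 a2 b33 a4 b35 b36 b37 b38
Rows 2 and 3 agree on G; apply G→H and equate their H entries.
No row becomes fully distinguished — the join is lossy.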